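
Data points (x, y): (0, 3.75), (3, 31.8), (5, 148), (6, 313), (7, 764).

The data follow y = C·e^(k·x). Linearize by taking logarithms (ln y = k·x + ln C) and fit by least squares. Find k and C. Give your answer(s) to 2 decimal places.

Linearized form: ln y = k·x + ln C. From the 5 transformed points,
XᵀX = [[119.0000, 21.0000]; [21.0000, 5]], rhs = [116.3117, 22.1632]ᵀ  (here Σx = 21.0000, Σ(x)² = 119.0000, Σln y = 22.1632, Σx·ln y = 116.3117).
Solving (det = 154.0000): k = 0.75410, ln C = 1.26543, so C = exp(1.26543) = 3.54463.

k = 0.75, C = 3.54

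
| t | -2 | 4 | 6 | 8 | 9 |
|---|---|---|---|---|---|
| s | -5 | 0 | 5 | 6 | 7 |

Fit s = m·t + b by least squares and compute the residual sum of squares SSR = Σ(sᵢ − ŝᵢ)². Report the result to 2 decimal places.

SSR = 3.88

The normal equations are: 201·m + 25·b = 151;  25·m + 5·b = 13.
(Σt·t = 201, Σt = 25, Σ1 = 5, Σt·s = 151, Σs = 13.)
det = 201·5 − 25² = 380.
m = (151·5 − 25·13)/380 = 43/38; b = (201·13 − 25·151)/380 = -581/190.
Residuals: 61/190, -279/190, 241/190, 1/190, -12/95; SSR = 369/95.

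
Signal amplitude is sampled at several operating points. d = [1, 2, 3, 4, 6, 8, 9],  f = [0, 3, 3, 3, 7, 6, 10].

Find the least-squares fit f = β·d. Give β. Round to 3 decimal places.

The normal system MᵀM·[β]ᵀ = Mᵀf is [[211]]·[β]ᵀ = [207]ᵀ.
Hence β = 207 / 211 ≈ 0.981043.

β = 0.981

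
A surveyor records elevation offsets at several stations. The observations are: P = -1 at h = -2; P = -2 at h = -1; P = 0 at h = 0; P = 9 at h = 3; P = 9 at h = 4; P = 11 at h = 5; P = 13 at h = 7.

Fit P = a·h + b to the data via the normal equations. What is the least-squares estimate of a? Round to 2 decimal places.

From the data, Σh·h = 104, Σh = 16, Σ1 = 7.
Moment sums: Σh·P = 213, ΣP = 39.
So XᵀX·[a, b]ᵀ = XᵀP: [[104, 16]; [16, 7]]·[a, b]ᵀ = [213, 39]ᵀ.
det = 104·7 − 16² = 472.
a = (213·7 − 16·39)/472 = 867/472; b = (104·39 − 16·213)/472 = 81/59.

a = 1.84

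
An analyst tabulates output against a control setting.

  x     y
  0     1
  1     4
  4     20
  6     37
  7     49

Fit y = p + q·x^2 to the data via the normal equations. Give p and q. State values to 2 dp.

p = 2.68, q = 0.96

Sums needed: Σ1 = 5, Σx^2 = 102, Σx^2·x^2 = 3954.
For Mᵀy: Σy = 111, Σx^2·y = 4057.
Normal equations: [[5, 102]; [102, 3954]]·[p, q]ᵀ = [111, 4057]ᵀ.
Δ = 5·3954 − 102² = 9366.
p = (111·3954 − 102·4057)/9366 = 4180/1561; q = (5·4057 − 102·111)/9366 = 8963/9366.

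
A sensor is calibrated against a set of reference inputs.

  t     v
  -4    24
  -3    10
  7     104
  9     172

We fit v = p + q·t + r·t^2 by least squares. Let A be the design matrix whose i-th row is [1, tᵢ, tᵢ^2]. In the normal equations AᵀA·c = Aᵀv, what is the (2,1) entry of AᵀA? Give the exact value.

Row 2 ↔ basis t, column 1 ↔ basis 1, so (AᵀA)_{2,1} = Σᵢ t = (-4)·(1) + (-3)·(1) + (7)·(1) + (9)·(1) = 9.

9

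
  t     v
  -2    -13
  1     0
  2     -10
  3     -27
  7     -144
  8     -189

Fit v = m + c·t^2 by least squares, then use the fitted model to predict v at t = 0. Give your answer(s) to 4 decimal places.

Forming MᵀM = [[6, 131]; [131, 6611]] and Mᵀv = [-383, -19487]ᵀ gives MᵀM·[m, c]ᵀ = Mᵀv.
Eliminating c: 6611·(row 1) − 131·(row 2) gives 22505·m = 6611·(-383) − 131·(-19487) = 20784, so m = 20784/22505.
Then c = ((-19487) − 131·(20784/22505))/6611 = -66749/22505.
At t = 0: v̂ = (20784/22505)·(1) + (-66749/22505)·(0) = 20784/22505.

v̂ = 0.9235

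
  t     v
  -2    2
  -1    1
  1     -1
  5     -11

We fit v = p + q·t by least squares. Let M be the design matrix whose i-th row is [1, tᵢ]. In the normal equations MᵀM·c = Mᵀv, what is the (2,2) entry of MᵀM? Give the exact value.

Row 2 ↔ basis t, column 2 ↔ basis t, so (MᵀM)_{2,2} = Σᵢ (t)·(t) = (-2)·(-2) + (-1)·(-1) + (1)·(1) + (5)·(5) = 31.

31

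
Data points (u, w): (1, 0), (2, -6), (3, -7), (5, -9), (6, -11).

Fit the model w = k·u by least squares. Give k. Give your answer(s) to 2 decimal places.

k = -1.92

Normal-equation sums: Σu·u = 75.
Moment sums: Σu·w = -144.
Hence k = -144 / 75 ≈ -1.92.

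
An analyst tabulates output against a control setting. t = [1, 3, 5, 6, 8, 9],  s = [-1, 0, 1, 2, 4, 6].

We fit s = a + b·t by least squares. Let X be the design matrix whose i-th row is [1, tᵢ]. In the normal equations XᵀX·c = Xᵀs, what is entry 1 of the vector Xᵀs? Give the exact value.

Entry 1 ↔ basis 1, so (Xᵀs)_{1} = Σᵢ sᵢ = (1)·(-1) + (1)·(0) + (1)·(1) + (1)·(2) + (1)·(4) + (1)·(6) = 12.

12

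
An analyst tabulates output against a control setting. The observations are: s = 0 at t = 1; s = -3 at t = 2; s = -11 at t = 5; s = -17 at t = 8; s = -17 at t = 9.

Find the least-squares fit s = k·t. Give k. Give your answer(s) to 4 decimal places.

k = -2.0000

The normal system AᵀA·[k]ᵀ = Aᵀs is [[175]]·[k]ᵀ = [-350]ᵀ.
k = (-350)/175 = -2.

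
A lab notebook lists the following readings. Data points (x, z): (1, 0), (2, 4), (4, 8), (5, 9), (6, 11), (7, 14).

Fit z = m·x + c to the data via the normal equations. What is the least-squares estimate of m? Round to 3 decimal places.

Entries of MᵀM: Σx·x = 131, Σx = 25, Σ1 = 6.
Right-hand side: Σx·z = 249, Σz = 46.
MᵀM·[m, c]ᵀ = Mᵀz becomes [[131, 25]; [25, 6]]·[m, c]ᵀ = [249, 46]ᵀ.
Δ = 131·6 − 25² = 161.
m = (249·6 − 25·46)/161 = 344/161; c = (131·46 − 25·249)/161 = -199/161.

m = 2.137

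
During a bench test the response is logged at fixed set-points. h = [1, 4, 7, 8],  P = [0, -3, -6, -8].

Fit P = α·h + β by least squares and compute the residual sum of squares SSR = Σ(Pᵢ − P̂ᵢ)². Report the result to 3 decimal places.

SSR = 0.450

Normal-equation sums: Σh·h = 130, Σh = 20, Σ1 = 4.
Right-hand side: Σh·P = -118, ΣP = -17.
Normal equations: [[130, 20]; [20, 4]]·[α, β]ᵀ = [-118, -17]ᵀ.
Eliminating β: 4·(row 1) − 20·(row 2) gives 120·α = 4·(-118) − 20·(-17) = -132, so α = -11/10.
Then β = ((-17) − 20·(-11/10))/4 = 5/4.
Residuals: -3/20, 3/20, 9/20, -9/20; SSR = 9/20.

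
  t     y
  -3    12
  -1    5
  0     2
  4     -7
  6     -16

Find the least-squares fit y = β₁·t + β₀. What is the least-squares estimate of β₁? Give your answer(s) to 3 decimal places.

Entries of XᵀX: Σt·t = 62, Σt = 6, Σ1 = 5.
Right-hand side: Σt·y = -165, Σy = -4.
XᵀX·[β₁, β₀]ᵀ = Xᵀy becomes [[62, 6]; [6, 5]]·[β₁, β₀]ᵀ = [-165, -4]ᵀ.
Δ = 62·5 − 6² = 274.
β₁ = ((-165)·5 − 6·(-4))/274 = -801/274; β₀ = (62·(-4) − 6·(-165))/274 = 371/137.

β₁ = -2.923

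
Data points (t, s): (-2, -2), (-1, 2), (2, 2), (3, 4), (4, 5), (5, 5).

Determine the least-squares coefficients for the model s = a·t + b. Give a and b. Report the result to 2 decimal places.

a = 0.87, b = 1.08

Entries of XᵀX: Σt·t = 59, Σt = 11, Σ1 = 6.
And Σt·s = 63, Σs = 16.
XᵀX·[a, b]ᵀ = Xᵀs becomes [[59, 11]; [11, 6]]·[a, b]ᵀ = [63, 16]ᵀ.
Eliminating b: 6·(row 1) − 11·(row 2) gives 233·a = 6·63 − 11·16 = 202, so a = 202/233.
Then b = (16 − 11·(202/233))/6 = 251/233.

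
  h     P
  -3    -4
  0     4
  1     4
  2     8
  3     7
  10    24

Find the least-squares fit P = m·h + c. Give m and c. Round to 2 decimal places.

Entries of MᵀM: Σh·h = 123, Σh = 13, Σ1 = 6.
Right-hand side: Σh·P = 293, ΣP = 43.
Normal equations: [[123, 13]; [13, 6]]·[m, c]ᵀ = [293, 43]ᵀ.
det = 123·6 − 13² = 569.
m = (293·6 − 13·43)/569 = 1199/569; c = (123·43 − 13·293)/569 = 1480/569.

m = 2.11, c = 2.60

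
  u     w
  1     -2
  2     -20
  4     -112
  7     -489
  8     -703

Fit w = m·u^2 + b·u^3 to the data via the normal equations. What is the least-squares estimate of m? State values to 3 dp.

AᵀA·[m, b]ᵀ = Aᵀw reads: 6770·m + 50632·b = -70827;  50632·m + 383954·b = -534993.
det = 6770·383954 − 50632² = 35769156.
m = ((-70827)·383954 − 50632·(-534993))/35769156 = -17757397/5961526; b = (6770·(-534993) − 50632·(-70827))/35769156 = -5964991/5961526.

m = -2.979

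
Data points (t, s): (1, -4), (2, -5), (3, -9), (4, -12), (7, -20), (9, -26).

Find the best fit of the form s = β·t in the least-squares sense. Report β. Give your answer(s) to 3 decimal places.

Forming XᵀX = [[160]] and Xᵀs = [-463]ᵀ gives XᵀX·[β]ᵀ = Xᵀs.
β = (-463)/160 = -2.89375.

β = -2.894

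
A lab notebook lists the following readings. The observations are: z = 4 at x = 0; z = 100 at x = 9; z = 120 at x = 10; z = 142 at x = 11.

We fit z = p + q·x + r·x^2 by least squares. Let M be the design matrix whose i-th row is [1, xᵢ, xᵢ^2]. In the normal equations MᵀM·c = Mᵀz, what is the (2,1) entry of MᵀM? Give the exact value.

30

Row 2 ↔ basis x, column 1 ↔ basis 1, so (MᵀM)_{2,1} = Σᵢ x = (0)·(1) + (9)·(1) + (10)·(1) + (11)·(1) = 30.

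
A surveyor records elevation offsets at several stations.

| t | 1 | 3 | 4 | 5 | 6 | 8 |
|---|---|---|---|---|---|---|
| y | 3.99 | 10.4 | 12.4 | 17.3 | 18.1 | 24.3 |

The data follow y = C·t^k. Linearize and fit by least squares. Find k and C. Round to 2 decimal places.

Let Y = ln y. Fitting Y = k·ln t + ln C by least squares:
AᵀA = [[13.2535, 7.9655]; [7.9655, 6]], rhs = [22.4742, 15.1804]ᵀ  (here Σln t = 7.9655, Σ(ln t)² = 13.2535, Σln y = 15.1804, Σln t·ln y = 22.4742).
Solving (det = 16.0713): k = 0.86647, ln C = 1.37975, so C = exp(1.37975) = 3.97389.

k = 0.87, C = 3.97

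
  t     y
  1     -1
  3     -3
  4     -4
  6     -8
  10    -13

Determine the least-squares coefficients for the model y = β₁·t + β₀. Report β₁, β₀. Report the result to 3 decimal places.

AᵀA·[β₁, β₀]ᵀ = Aᵀy reads: 162·β₁ + 24·β₀ = -204;  24·β₁ + 5·β₀ = -29.
det = 162·5 − 24² = 234.
β₁ = ((-204)·5 − 24·(-29))/234 = -18/13; β₀ = (162·(-29) − 24·(-204))/234 = 11/13.

β₁ = -1.385, β₀ = 0.846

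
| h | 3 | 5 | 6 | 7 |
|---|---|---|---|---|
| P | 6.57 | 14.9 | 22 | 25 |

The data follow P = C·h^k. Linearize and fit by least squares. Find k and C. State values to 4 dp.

Taking logs, ln P = k·ln h + ln C, so regress ln P on ln h.
XᵀX = [[10.7942, 6.4457]; [6.4457, 4]], rhs = [18.2179, 10.8938]ᵀ  (here Σln h = 6.4457, Σ(ln h)² = 10.7942, Σln P = 10.8938, Σln h·ln P = 18.2179).
Δ = 10.7942·4 − (6.4457)² = 1.6295; k = (18.2179·4 − 6.4457·10.8938)/1.6295 = 1.62818, ln C = (10.7942·10.8938 − 6.4457·18.2179)/1.6295 = 0.09976, so C = exp(0.09976) = 1.10490.

k = 1.6282, C = 1.1049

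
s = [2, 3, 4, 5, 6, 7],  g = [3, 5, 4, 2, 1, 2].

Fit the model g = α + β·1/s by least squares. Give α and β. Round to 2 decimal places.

α = 1.32, β = 5.69

Entries of MᵀM: Σ1 = 6, Σ1/s = 223/140, Σ1/s·1/s = 90281/176400.
For Mᵀg: Σg = 17, Σ1/s·g = 527/105.
So MᵀM·[α, β]ᵀ = Mᵀg: [[6, 223/140]; [223/140, 90281/176400]]·[α, β]ᵀ = [17, 527/105]ᵀ.
Determinant 6·(90281/176400) − (223/140)² = 1255/2352.
α = (17·(90281/176400) − (223/140)·(527/105))/(1255/2352) = 4981/3765; β = (6·(527/105) − (223/140)·17)/(1255/2352) = 1428/251.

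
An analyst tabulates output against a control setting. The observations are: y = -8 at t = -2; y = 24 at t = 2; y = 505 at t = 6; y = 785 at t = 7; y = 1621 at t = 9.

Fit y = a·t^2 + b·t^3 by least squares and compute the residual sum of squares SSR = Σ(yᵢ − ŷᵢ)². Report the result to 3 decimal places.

SSR = 0.090

The normal system MᵀM·[a, b]ᵀ = Mᵀy is [[10290, 83632]; [83632, 695874]]·[a, b]ᵀ = [188010, 1560300]ᵀ.
det = 10290·695874 − 83632² = 166232036.
a = (188010·695874 − 83632·1560300)/166232036 = 85065285/41558009; b = (10290·1560300 − 83632·188010)/166232036 = 82958670/41558009.
Residuals: -9055852/41558009, -6538284/41558009, 5371565/41558009, 14290/41558009, -1625926/41558009; SSR = 3759929/41558009.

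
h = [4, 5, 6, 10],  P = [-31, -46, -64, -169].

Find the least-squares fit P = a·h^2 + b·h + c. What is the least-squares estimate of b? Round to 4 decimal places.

Compute the Gram sums: Σh^2·h^2 = 12177, Σh^2·h = 1405, Σh^2 = 177, Σh·h = 177, Σh = 25, Σ1 = 4.
For MᵀP: Σh^2·P = -20850, Σh·P = -2428, ΣP = -310.
Inverting the 3×3 Gram matrix, [a, b, c]ᵀ = [-2925/1804, -531/1804, -1765/451]ᵀ.

b = -0.2943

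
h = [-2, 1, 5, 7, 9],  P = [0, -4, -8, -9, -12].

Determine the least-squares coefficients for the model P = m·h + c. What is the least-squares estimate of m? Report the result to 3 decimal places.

The normal system XᵀX·[m, c]ᵀ = XᵀP is [[160, 20]; [20, 5]]·[m, c]ᵀ = [-215, -33]ᵀ.
Eliminating c: 5·(row 1) − 20·(row 2) gives 400·m = 5·(-215) − 20·(-33) = -415, so m = -83/80.
Then c = ((-33) − 20·(-83/80))/5 = -49/20.

m = -1.038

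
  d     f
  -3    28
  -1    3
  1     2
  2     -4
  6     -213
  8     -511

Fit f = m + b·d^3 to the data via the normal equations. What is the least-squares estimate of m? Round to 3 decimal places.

m = 2.589

Entries of XᵀX: Σ1 = 6, Σd^3 = 709, Σd^3·d^3 = 309595.
Right-hand side: Σf = -695, Σd^3·f = -308429.
So XᵀX·[m, b]ᵀ = Xᵀf: [[6, 709]; [709, 309595]]·[m, b]ᵀ = [-695, -308429]ᵀ.
Eliminating b: 309595·(row 1) − 709·(row 2) gives 1354889·m = 309595·(-695) − 709·(-308429) = 3507636, so m = 3507636/1354889.
Then b = ((-308429) − 709·(3507636/1354889))/309595 = -1357819/1354889.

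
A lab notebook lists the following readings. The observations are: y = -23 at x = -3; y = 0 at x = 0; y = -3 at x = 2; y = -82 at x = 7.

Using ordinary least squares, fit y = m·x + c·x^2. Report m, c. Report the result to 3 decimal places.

m = 1.930, c = -1.946

Compute the Gram sums: Σx·x = 62, Σx·x^2 = 324, Σx^2·x^2 = 2498.
For Aᵀy: Σx·y = -511, Σx^2·y = -4237.
AᵀA·[m, c]ᵀ = Aᵀy becomes [[62, 324]; [324, 2498]]·[m, c]ᵀ = [-511, -4237]ᵀ.
Δ = 62·2498 − 324² = 49900.
m = ((-511)·2498 − 324·(-4237))/49900 = 9631/4990; c = (62·(-4237) − 324·(-511))/49900 = -9713/4990.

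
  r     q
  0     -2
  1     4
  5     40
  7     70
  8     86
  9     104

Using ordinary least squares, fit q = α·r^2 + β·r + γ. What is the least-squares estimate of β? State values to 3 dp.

Sums needed: Σr^2·r^2 = 13684, Σr^2·r = 1710, Σr^2 = 220, Σr·r = 220, Σr = 30, Σ1 = 6.
Right-hand side: Σr^2·q = 18362, Σr·q = 2318, Σq = 302.
Inverting the 3×3 Gram matrix, [α, β, γ]ᵀ = [2599/3167, 69539/15835, -5430/3167]ᵀ.

β = 4.391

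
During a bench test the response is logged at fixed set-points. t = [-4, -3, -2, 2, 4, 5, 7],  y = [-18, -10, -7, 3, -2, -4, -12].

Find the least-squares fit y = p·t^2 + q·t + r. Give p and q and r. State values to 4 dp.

p = -0.5494, q = 2.0614, r = -0.1388

From the data, Σt^2·t^2 = 3651, Σt^2·t = 441, Σt^2 = 123, Σt·t = 123, Σt = 9, Σ1 = 7.
Right-hand side: Σt^2·y = -1114, Σt·y = 10, Σy = -50.
Normal equations: [[3651, 441, 123]; [441, 123, 9]; [123, 9, 7]]·[p, q, r]ᵀ = [-1114, 10, -50]ᵀ.
Solving the 3×3 system (Gaussian elimination) gives p = -689/1254, q = 235/114, r = -29/209.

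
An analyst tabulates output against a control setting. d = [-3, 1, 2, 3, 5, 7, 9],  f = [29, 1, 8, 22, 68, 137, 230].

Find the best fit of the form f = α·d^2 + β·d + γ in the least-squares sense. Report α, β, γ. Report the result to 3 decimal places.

α = 2.981, β = -1.129, γ = -1.221

Setting ∂/∂α … = 0 gives: 9766·α + 1206·β + 178·γ = 27535;  1206·α + 178·β + 24·γ = 3365;  178·α + 24·β + 7·γ = 495.
Solving the 3×3 system (Gaussian elimination) gives α = 153005/51324, β = -19315/17108, γ = -31345/25662.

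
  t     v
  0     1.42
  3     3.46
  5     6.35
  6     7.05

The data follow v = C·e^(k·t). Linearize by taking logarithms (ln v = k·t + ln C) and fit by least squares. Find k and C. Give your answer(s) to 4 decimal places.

k = 0.2765, C = 1.4630

With ln vᵢ as the transformed response and tᵢ as the regressor:
XᵀX = [[70.0000, 14.0000]; [14.0000, 4]], rhs = [24.6842, 5.3934]ᵀ  (here Σt = 14.0000, Σ(t)² = 70.0000, Σln v = 5.3934, Σt·ln v = 24.6842).
Slope k = (n·Σt·ln v − Σt·Σln v)/(n·Σ(t)² − (Σt)²) = (4·24.6842 − 14.0000·5.3934)/84.0000 = 0.27654; ln C = (Σln v − k·Σt)/n = 0.38047, so C = exp(0.38047) = 1.46297.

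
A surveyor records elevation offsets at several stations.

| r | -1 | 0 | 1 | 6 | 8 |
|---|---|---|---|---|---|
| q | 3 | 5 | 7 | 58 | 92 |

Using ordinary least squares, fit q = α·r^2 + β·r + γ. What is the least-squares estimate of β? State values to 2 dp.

β = 2.44

Forming XᵀX = [[5394, 728, 102]; [728, 102, 14]; [102, 14, 5]] and Xᵀq = [7986, 1088, 165]ᵀ gives XᵀX·[α, β, γ]ᵀ = Xᵀq.
Row-reducing yields α = 16492/15439, β = 37719/15439, γ = 67437/15439.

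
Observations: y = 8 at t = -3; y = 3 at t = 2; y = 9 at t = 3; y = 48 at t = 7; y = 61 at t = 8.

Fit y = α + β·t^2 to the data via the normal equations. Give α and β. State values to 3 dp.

α = -0.380, β = 0.970

Compute the Gram sums: Σ1 = 5, Σt^2 = 135, Σt^2·t^2 = 6675.
Right-hand side: Σy = 129, Σt^2·y = 6421.
Normal equations: [[5, 135]; [135, 6675]]·[α, β]ᵀ = [129, 6421]ᵀ.
Eliminating β: 6675·(row 1) − 135·(row 2) gives 15150·α = 6675·129 − 135·6421 = -5760, so α = -192/505.
Then β = (6421 − 135·(-192/505))/6675 = 1469/1515.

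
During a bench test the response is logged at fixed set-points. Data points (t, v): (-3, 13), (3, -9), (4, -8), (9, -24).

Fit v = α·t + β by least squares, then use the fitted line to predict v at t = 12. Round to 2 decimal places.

The normal system MᵀM·[α, β]ᵀ = Mᵀv is [[115, 13]; [13, 4]]·[α, β]ᵀ = [-314, -28]ᵀ.
det = 115·4 − 13² = 291.
α = ((-314)·4 − 13·(-28))/291 = -892/291; β = (115·(-28) − 13·(-314))/291 = 862/291.
At t = 12: v̂ = (-892/291)·(12) + (862/291)·(1) = -9842/291.

v̂ = -33.82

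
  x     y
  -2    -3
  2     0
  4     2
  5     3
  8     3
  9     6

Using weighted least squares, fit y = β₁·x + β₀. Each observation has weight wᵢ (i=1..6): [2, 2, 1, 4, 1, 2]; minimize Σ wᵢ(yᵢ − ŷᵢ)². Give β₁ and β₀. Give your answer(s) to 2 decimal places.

Entries of MᵀWM: Σwᵢ·x·x = 358, Σwᵢ·x = 50, Σwᵢ·1 = 12.
Moment sums: Σwᵢ·x·y = 212, Σwᵢ·y = 23.
Normal equations: [[358, 50]; [50, 12]]·[β₁, β₀]ᵀ = [212, 23]ᵀ.
Eliminating β₀: 12·(row 1) − 50·(row 2) gives 1796·β₁ = 12·212 − 50·23 = 1394, so β₁ = 697/898.
Then β₀ = (23 − 50·(697/898))/12 = -1183/898.

β₁ = 0.78, β₀ = -1.32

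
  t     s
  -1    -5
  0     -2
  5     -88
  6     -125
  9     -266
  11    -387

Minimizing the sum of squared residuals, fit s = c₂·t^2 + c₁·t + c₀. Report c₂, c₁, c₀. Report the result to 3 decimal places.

c₂ = -2.964, c₁ = -2.371, c₀ = -3.246

Normal-equation sums: Σt^2·t^2 = 23124, Σt^2·t = 2400, Σt^2 = 264, Σt·t = 264, Σt = 30, Σ1 = 6.
And Σt^2·s = -75078, Σt·s = -7836, Σs = -873.
So MᵀM·[c₂, c₁, c₀]ᵀ = Mᵀs: [[23124, 2400, 264]; [2400, 264, 30]; [264, 30, 6]]·[c₂, c₁, c₀]ᵀ = [-75078, -7836, -873]ᵀ.
Row-reducing yields c₂ = -11979/4042, c₁ = -9583/4042, c₀ = -6560/2021.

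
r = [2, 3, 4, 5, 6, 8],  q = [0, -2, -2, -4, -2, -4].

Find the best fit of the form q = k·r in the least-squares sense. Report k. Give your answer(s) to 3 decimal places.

Sums needed: Σr·r = 154.
And Σr·q = -78.
So AᵀA·[k]ᵀ = Aᵀq: [[154]]·[k]ᵀ = [-78]ᵀ.
k = (-78)/154 = -0.506494.

k = -0.506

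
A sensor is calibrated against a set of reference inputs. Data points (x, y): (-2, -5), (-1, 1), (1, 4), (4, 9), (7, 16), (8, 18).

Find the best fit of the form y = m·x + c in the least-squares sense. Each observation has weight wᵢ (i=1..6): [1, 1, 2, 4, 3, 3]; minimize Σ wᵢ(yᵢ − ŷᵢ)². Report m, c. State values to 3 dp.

From the data, Σwᵢ·x·x = 410, Σwᵢ·x = 60, Σwᵢ·1 = 14.
Moment sums: Σwᵢ·x·y = 929, Σwᵢ·y = 142.
Eliminating c: 14·(row 1) − 60·(row 2) gives 2140·m = 14·929 − 60·142 = 4486, so m = 2243/1070.
Then c = (142 − 60·(2243/1070))/14 = 124/107.

m = 2.096, c = 1.159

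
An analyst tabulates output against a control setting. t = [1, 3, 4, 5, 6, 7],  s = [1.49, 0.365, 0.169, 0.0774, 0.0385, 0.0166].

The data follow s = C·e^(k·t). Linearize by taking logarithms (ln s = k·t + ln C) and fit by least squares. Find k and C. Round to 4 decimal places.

k = -0.7481, C = 3.2925

Linearized form: ln s = k·t + ln C. From the 6 transformed points,
Σt = 26.0000, Σ(t)² = 136.0000, Σln s = -12.3012, Σt·ln s = -70.7611.
Equations: 136.0000·k + 26.0000·ln C = -70.7611;  26.0000·k + 6·ln C = -12.3012.
Solving (det = 140.0000): k = -0.74812, ln C = 1.19166, so C = exp(1.19166) = 3.29253.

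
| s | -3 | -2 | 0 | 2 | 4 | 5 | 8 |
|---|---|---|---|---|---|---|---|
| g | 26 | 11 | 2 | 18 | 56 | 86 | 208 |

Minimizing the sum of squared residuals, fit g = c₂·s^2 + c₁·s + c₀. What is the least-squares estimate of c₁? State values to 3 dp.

Sums needed: Σs^2·s^2 = 5090, Σs^2·s = 674, Σs^2 = 122, Σs·s = 122, Σs = 14, Σ1 = 7.
For Xᵀg: Σs^2·g = 16708, Σs·g = 2254, Σg = 407.
Normal equations: [[5090, 674, 122]; [674, 122, 14]; [122, 14, 7]]·[c₂, c₁, c₀]ᵀ = [16708, 2254, 407]ᵀ.
Row-reducing yields c₂ = 165999/54652, c₁ = 77865/54652, c₀ = 32192/13663.

c₁ = 1.425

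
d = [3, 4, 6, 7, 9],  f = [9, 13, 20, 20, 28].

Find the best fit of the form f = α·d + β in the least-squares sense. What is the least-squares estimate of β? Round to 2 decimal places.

β = 0.45

Compute the Gram sums: Σd·d = 191, Σd = 29, Σ1 = 5.
For Aᵀf: Σd·f = 591, Σf = 90.
Normal equations: [[191, 29]; [29, 5]]·[α, β]ᵀ = [591, 90]ᵀ.
Eliminating β: 5·(row 1) − 29·(row 2) gives 114·α = 5·591 − 29·90 = 345, so α = 115/38.
Then β = (90 − 29·(115/38))/5 = 17/38.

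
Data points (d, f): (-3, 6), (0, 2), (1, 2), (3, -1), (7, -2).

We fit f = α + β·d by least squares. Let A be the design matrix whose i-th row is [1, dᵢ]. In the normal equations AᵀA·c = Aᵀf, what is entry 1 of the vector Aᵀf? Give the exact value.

Entry 1 ↔ basis 1, so (Aᵀf)_{1} = Σᵢ fᵢ = (1)·(6) + (1)·(2) + (1)·(2) + (1)·(-1) + (1)·(-2) = 7.

7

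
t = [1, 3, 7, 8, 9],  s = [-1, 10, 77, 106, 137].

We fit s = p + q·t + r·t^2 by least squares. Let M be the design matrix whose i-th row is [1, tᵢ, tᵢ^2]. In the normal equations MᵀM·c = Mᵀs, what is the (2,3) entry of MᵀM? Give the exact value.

1612

Row 2 ↔ basis t, column 3 ↔ basis t^2, so (MᵀM)_{2,3} = Σᵢ (t)·(t^2) = (1)·(1) + (3)·(9) + (7)·(49) + (8)·(64) + (9)·(81) = 1612.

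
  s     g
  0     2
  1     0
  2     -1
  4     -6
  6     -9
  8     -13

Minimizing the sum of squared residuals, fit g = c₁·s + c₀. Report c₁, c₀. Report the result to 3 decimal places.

c₁ = -1.884, c₀ = 2.095

The normal system MᵀM·[c₁, c₀]ᵀ = Mᵀg is [[121, 21]; [21, 6]]·[c₁, c₀]ᵀ = [-184, -27]ᵀ.
Determinant 121·6 − 21² = 285.
c₁ = ((-184)·6 − 21·(-27))/285 = -179/95; c₀ = (121·(-27) − 21·(-184))/285 = 199/95.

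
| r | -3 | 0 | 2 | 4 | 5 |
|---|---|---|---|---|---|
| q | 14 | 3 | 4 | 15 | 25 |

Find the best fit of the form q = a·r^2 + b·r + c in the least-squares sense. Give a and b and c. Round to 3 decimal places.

a = 1.065, b = -0.865, c = 2.080

Sums needed: Σr^2·r^2 = 978, Σr^2·r = 170, Σr^2 = 54, Σr·r = 54, Σr = 8, Σ1 = 5.
And Σr^2·q = 1007, Σr·q = 151, Σq = 61.
Normal equations: [[978, 170, 54]; [170, 54, 8]; [54, 8, 5]]·[a, b, c]ᵀ = [1007, 151, 61]ᵀ.
Inverting the 3×3 Gram matrix, [a, b, c]ᵀ = [3088/2899, -5017/5798, 6031/2899]ᵀ.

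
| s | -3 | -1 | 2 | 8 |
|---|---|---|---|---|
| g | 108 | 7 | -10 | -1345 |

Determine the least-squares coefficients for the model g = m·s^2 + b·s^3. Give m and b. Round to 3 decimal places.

The normal equations are: 4194·m + 32556·b = -85141;  32556·m + 262938·b = -691643.
(Σs^2·s^2 = 4194, Σs^2·s^3 = 32556, Σs^3·s^3 = 262938, Σs^2·g = -85141, Σs^3·g = -691643.)
Determinant 4194·262938 − 32556² = 42868836.
m = ((-85141)·262938 − 32556·(-691643))/42868836 = 21720875/7144806; b = (4194·(-691643) − 32556·(-85141))/42868836 = -21483391/7144806.

m = 3.040, b = -3.007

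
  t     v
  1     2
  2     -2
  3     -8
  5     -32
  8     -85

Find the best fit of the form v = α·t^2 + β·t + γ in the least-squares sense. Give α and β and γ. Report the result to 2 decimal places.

α = -1.37, β = -0.15, γ = 3.84

From the data, Σt^2·t^2 = 4819, Σt^2·t = 673, Σt^2 = 103, Σt·t = 103, Σt = 19, Σ1 = 5.
Right-hand side: Σt^2·v = -6318, Σt·v = -866, Σv = -125.
Normal equations: [[4819, 673, 103]; [673, 103, 19]; [103, 19, 5]]·[α, β, γ]ᵀ = [-6318, -866, -125]ᵀ.
Solving the 3×3 system (Gaussian elimination) gives α = -107/78, β = -131/858, γ = 549/143.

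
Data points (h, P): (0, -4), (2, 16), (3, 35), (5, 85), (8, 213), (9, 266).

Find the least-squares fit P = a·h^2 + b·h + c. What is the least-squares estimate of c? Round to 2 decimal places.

With design matrix M, MᵀM = [[11379, 1401, 183]; [1401, 183, 27]; [183, 27, 6]] and MᵀP = [37682, 4660, 611]ᵀ.
Solving the 3×3 system (Gaussian elimination) gives a = 11341/3840, b = 853/256, c = -2073/640.

c = -3.24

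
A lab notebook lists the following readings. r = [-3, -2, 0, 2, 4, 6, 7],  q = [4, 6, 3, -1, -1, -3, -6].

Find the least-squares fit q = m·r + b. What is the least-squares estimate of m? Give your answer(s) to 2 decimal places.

The normal system MᵀM·[m, b]ᵀ = Mᵀq is [[118, 14]; [14, 7]]·[m, b]ᵀ = [-90, 2]ᵀ.
det = 118·7 − 14² = 630.
m = ((-90)·7 − 14·2)/630 = -47/45; b = (118·2 − 14·(-90))/630 = 748/315.

m = -1.04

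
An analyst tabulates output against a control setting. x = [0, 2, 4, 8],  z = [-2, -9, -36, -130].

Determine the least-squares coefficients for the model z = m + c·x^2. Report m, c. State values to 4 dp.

Entries of MᵀM: Σ1 = 4, Σx^2 = 84, Σx^2·x^2 = 4368.
Moment sums: Σz = -177, Σx^2·z = -8932.
Determinant 4·4368 − 84² = 10416.
m = ((-177)·4368 − 84·(-8932))/10416 = -68/31; c = (4·(-8932) − 84·(-177))/10416 = -745/372.

m = -2.1935, c = -2.0027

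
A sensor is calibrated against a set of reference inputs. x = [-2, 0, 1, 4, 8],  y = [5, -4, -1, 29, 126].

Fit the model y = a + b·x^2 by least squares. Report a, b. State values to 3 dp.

a = -3.372, b = 2.022

From the data, Σ1 = 5, Σx^2 = 85, Σx^2·x^2 = 4369.
Right-hand side: Σy = 155, Σx^2·y = 8547.
So AᵀA·[a, b]ᵀ = Aᵀy: [[5, 85]; [85, 4369]]·[a, b]ᵀ = [155, 8547]ᵀ.
Δ = 5·4369 − 85² = 14620.
a = (155·4369 − 85·8547)/14620 = -145/43; b = (5·8547 − 85·155)/14620 = 1478/731.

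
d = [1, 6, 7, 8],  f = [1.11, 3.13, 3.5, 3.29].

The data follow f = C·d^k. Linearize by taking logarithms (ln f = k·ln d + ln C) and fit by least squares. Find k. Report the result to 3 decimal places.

With ln fᵢ as the transformed response and ln dᵢ as the regressor:
Sums: Σln d = 5.8171, Σ(ln d)² = 11.3210, Σln f = 3.6890, Σln d·ln f = 6.9586.
Normal system: [[11.3210, 5.8171]; [5.8171, 4]]·[k, ln C]ᵀ = [6.9586, 3.6890]ᵀ.
Solving (det = 11.4454): k = 0.55698, ln C = 0.11226.

k = 0.557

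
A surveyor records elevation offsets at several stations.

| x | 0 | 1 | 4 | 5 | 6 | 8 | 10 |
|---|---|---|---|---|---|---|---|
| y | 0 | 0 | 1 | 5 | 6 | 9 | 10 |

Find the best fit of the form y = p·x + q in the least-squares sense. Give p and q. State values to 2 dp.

p = 1.12, q = -1.03

Sums needed: Σx·x = 242, Σx = 34, Σ1 = 7.
Right-hand side: Σx·y = 237, Σy = 31.
Δ = 242·7 − 34² = 538.
p = (237·7 − 34·31)/538 = 605/538; q = (242·31 − 34·237)/538 = -278/269.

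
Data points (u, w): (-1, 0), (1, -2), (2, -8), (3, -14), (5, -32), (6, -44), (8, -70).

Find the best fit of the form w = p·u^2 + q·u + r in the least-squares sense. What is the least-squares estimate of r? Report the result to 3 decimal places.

Normal-equation sums: Σu^2·u^2 = 6116, Σu^2·u = 888, Σu^2 = 140, Σu·u = 140, Σu = 24, Σ1 = 7.
Right-hand side: Σu^2·w = -7024, Σu·w = -1044, Σw = -170.
So AᵀA·[p, q, r]ᵀ = Aᵀw: [[6116, 888, 140]; [888, 140, 24]; [140, 24, 7]]·[p, q, r]ᵀ = [-7024, -1044, -170]ᵀ.
Inverting the 3×3 Gram matrix, [p, q, r]ᵀ = [-9192/10901, -22119/10901, -5062/10901]ᵀ.

r = -0.464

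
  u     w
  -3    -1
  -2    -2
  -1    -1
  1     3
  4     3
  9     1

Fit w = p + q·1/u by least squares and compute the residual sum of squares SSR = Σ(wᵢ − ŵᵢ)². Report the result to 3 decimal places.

SSR = 6.261

From the data, Σ1 = 6, Σ1/u = -17/36, Σ1/u·1/u = 3157/1296.
And Σw = 3, Σ1/u·w = 223/36.
Eliminating q: (3157/1296)·(row 1) − (-17/36)·(row 2) gives (18653/1296)·p = (3157/1296)·3 − (-17/36)·(223/36) = 6631/648, so p = 13262/18653.
Then q = ((223/36) − (-17/36)·(13262/18653))/(3157/1296) = 50004/18653.
Residuals: -15247/18653, -25566/18653, 18089/18653, -7307/18653, 30196/18653, -165/18653; SSR = 116792/18653.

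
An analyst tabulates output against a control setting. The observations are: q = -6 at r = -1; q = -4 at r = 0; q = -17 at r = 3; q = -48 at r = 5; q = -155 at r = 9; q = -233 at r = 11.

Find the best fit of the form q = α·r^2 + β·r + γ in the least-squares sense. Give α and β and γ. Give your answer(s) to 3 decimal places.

α = -2.006, β = 1.176, γ = -3.241

The normal system XᵀX·[α, β, γ]ᵀ = Xᵀq is [[21909, 2211, 237]; [2211, 237, 27]; [237, 27, 6]]·[α, β, γ]ᵀ = [-42107, -4243, -463]ᵀ.
Row-reducing yields α = -13309/6636, β = 7807/6636, γ = -256/79.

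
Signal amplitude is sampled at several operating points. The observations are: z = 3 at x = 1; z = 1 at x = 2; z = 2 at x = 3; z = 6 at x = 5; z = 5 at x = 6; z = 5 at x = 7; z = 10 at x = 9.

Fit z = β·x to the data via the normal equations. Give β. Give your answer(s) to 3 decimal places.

β = 0.956

The normal equations are: 205·β = 196.
β = 196/205 = 0.956098.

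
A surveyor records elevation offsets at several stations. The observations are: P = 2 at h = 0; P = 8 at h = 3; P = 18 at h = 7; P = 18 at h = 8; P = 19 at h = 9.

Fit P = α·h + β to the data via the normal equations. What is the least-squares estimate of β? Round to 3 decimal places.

Setting ∂/∂α … = 0 gives: 203·α + 27·β = 465;  27·α + 5·β = 65.
Eliminating β: 5·(row 1) − 27·(row 2) gives 286·α = 5·465 − 27·65 = 570, so α = 285/143.
Then β = (65 − 27·(285/143))/5 = 320/143.

β = 2.238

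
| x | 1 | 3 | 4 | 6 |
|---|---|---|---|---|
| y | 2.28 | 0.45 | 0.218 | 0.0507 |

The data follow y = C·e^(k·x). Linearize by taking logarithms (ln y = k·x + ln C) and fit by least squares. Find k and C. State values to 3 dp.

Let Y = ln y. Fitting Y = k·x + ln C by least squares:
Σx = 14.0000, Σ(x)² = 62.0000, Σln y = -4.4794, Σx·ln y = -25.5554.
Equations: 62.0000·k + 14.0000·ln C = -25.5554;  14.0000·k + 4·ln C = -4.4794.
Slope k = (n·Σx·ln y − Σx·Σln y)/(n·Σ(x)² − (Σx)²) = (4·-25.5554 − 14.0000·-4.4794)/52.0000 = -0.75980; ln C = (Σln y − k·Σx)/n = 1.53944, so C = exp(1.53944) = 4.66199.

k = -0.760, C = 4.662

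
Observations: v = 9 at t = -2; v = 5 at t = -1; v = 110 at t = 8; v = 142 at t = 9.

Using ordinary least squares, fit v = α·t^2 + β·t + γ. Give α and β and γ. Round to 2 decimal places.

α = 1.80, β = -0.68, γ = 1.38

From the data, Σt^2·t^2 = 10674, Σt^2·t = 1232, Σt^2 = 150, Σt·t = 150, Σt = 14, Σ1 = 4.
Moment sums: Σt^2·v = 18583, Σt·v = 2135, Σv = 266.
Normal equations: [[10674, 1232, 150]; [1232, 150, 14]; [150, 14, 4]]·[α, β, γ]ᵀ = [18583, 2135, 266]ᵀ.
Inverting the 3×3 Gram matrix, [α, β, γ]ᵀ = [9/5, -343/505, 1391/1010]ᵀ.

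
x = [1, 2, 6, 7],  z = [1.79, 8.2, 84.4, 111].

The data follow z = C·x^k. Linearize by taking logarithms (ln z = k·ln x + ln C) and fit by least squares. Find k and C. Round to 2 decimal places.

With ln zᵢ as the transformed response and ln xᵢ as the regressor:
AᵀA = [[7.4774, 4.4308]; [4.4308, 4]], rhs = [18.5703, 11.8314]ᵀ  (here Σln x = 4.4308, Σ(ln x)² = 7.4774, Σln z = 11.8314, Σln x·ln z = 18.5703).
Slope k = (n·Σln x·ln z − Σln x·Σln z)/(n·Σ(ln x)² − (Σln x)²) = (4·18.5703 − 4.4308·11.8314)/10.2775 = 2.12678; ln C = (Σln z − k·Σln x)/n = 0.60202, so C = exp(0.60202) = 1.82580.

k = 2.13, C = 1.83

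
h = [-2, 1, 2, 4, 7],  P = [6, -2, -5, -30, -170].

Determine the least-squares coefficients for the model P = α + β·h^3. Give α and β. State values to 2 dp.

α = 0.26, β = -0.50

Compute the Gram sums: Σ1 = 5, Σh^3 = 408, Σh^3·h^3 = 121874.
And ΣP = -201, Σh^3·P = -60320.
MᵀM·[α, β]ᵀ = MᵀP becomes [[5, 408]; [408, 121874]]·[α, β]ᵀ = [-201, -60320]ᵀ.
Eliminating β: 121874·(row 1) − 408·(row 2) gives 442906·α = 121874·(-201) − 408·(-60320) = 113886, so α = 56943/221453.
Then β = ((-60320) − 408·(56943/221453))/121874 = -109796/221453.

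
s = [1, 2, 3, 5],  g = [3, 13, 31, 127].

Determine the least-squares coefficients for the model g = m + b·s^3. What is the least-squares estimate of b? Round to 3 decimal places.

Setting ∂/∂m … = 0 gives: 4·m + 161·b = 174;  161·m + 16419·b = 16819.
Eliminating b: 16419·(row 1) − 161·(row 2) gives 39755·m = 16419·174 − 161·16819 = 149047, so m = 149047/39755.
Then b = (16819 − 161·(149047/39755))/16419 = 39262/39755.

b = 0.988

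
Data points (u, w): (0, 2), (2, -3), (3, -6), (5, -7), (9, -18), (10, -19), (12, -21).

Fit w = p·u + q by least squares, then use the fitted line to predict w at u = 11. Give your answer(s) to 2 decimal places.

ŵ = -20.39

With design matrix X, XᵀX = [[363, 41]; [41, 7]] and Xᵀw = [-663, -72]ᵀ.
Δ = 363·7 − 41² = 860.
p = ((-663)·7 − 41·(-72))/860 = -1689/860; q = (363·(-72) − 41·(-663))/860 = 1047/860.
At u = 11: ŵ = (-1689/860)·(11) + (1047/860)·(1) = -4383/215.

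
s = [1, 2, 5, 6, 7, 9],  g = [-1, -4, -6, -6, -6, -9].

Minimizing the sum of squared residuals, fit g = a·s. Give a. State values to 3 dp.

Sums needed: Σs·s = 196.
And Σs·g = -198.
AᵀA·[a]ᵀ = Aᵀg becomes [[196]]·[a]ᵀ = [-198]ᵀ.
Hence a = -198 / 196 ≈ -1.0102.

a = -1.010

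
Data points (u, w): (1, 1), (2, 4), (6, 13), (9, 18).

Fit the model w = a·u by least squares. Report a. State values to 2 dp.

From the data, Σu·u = 122.
Moment sums: Σu·w = 249.
So XᵀX·[a]ᵀ = Xᵀw: [[122]]·[a]ᵀ = [249]ᵀ.
Hence a = 249 / 122 ≈ 2.04098.

a = 2.04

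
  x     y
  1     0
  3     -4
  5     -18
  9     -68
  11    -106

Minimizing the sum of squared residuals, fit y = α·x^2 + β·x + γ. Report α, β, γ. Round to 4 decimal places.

AᵀA·[α, β, γ]ᵀ = Aᵀy reads: 21909·α + 2213·β + 237·γ = -18820;  2213·α + 237·β + 29·γ = -1880;  237·α + 29·β + 5·γ = -196.
(Σx^2·x^2 = 21909, Σx^2·x = 2213, Σx^2 = 237, Σx·x = 237, Σx = 29, Σ1 = 5, Σx^2·y = -18820, Σx·y = -1880, Σy = -196.)
Inverting the 3×3 Gram matrix, [α, β, γ]ᵀ = [-1271/1232, 545/308, -9/16]ᵀ.

α = -1.0317, β = 1.7695, γ = -0.5625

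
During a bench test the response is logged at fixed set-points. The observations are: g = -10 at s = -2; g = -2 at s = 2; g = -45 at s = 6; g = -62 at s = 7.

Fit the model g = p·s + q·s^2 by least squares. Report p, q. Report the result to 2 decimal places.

Normal-equation sums: Σs·s = 93, Σs·s^2 = 559, Σs^2·s^2 = 3729.
And Σs·g = -688, Σs^2·g = -4706.
So XᵀX·[p, q]ᵀ = Xᵀg: [[93, 559]; [559, 3729]]·[p, q]ᵀ = [-688, -4706]ᵀ.
Eliminating q: 3729·(row 1) − 559·(row 2) gives 34316·p = 3729·(-688) − 559·(-4706) = 65102, so p = 32551/17158.
Then q = ((-4706) − 559·(32551/17158))/3729 = -26533/17158.

p = 1.90, q = -1.55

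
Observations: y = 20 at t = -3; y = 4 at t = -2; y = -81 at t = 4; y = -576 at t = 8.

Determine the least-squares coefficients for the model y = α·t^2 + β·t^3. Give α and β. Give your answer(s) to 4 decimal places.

Setting ∂/∂α … = 0 gives: 4449·α + 33517·β = -37964;  33517·α + 267033·β = -300668.
Eliminating β: 267033·(row 1) − 33517·(row 2) gives 64640528·α = 267033·(-37964) − 33517·(-300668) = -60151456, so α = -3759466/4040033.
Then β = ((-300668) − 33517·(-3759466/4040033))/267033 = -4077034/4040033.

α = -0.9306, β = -1.0092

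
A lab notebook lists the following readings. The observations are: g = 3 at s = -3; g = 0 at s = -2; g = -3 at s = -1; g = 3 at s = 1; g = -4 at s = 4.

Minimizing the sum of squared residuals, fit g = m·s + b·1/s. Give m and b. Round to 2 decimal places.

From the data, Σs·s = 31, Σs·1/s = 5, Σ1/s·1/s = 349/144.
Right-hand side: Σs·g = -19, Σ1/s·g = 4.
MᵀM·[m, b]ᵀ = Mᵀg becomes [[31, 5]; [5, 349/144]]·[m, b]ᵀ = [-19, 4]ᵀ.
Determinant 31·(349/144) − 5² = 7219/144.
m = ((-19)·(349/144) − 5·4)/(7219/144) = -9511/7219; b = (31·4 − 5·(-19))/(7219/144) = 31536/7219.

m = -1.32, b = 4.37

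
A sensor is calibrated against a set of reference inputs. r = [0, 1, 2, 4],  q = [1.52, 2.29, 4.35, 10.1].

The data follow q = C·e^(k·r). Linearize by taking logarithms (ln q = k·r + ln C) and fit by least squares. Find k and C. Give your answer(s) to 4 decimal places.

k = 0.4819, C = 1.5131

With ln qᵢ as the transformed response and rᵢ as the regressor:
AᵀA = [[21.0000, 7.0000]; [7.0000, 4]], rhs = [13.0190, 5.0300]ᵀ  (here Σr = 7.0000, Σ(r)² = 21.0000, Σln q = 5.0300, Σr·ln q = 13.0190).
Δ = 21.0000·4 − (7.0000)² = 35.0000; k = (13.0190·4 − 7.0000·5.0300)/35.0000 = 0.48190, ln C = (21.0000·5.0300 − 7.0000·13.0190)/35.0000 = 0.41418, so C = exp(0.41418) = 1.51312.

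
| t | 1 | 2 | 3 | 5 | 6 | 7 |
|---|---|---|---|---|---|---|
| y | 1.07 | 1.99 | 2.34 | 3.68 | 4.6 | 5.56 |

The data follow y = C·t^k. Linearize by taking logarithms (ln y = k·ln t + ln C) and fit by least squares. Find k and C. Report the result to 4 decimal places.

Linearized form: ln y = k·ln t + ln C. From the 6 transformed points,
XᵀX = [[11.2747, 7.1389]; [7.1389, 6]], rhs = [9.5806, 6.1505]ᵀ  (here Σln t = 7.1389, Σ(ln t)² = 11.2747, Σln y = 6.1505, Σln t·ln y = 9.5806).
Solving (det = 16.6845): k = 0.81370, ln C = 0.05694, so C = exp(0.05694) = 1.05859.

k = 0.8137, C = 1.0586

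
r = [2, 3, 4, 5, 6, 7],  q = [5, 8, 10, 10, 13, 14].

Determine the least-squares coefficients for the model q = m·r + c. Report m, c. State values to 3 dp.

The normal equations are: 139·m + 27·c = 300;  27·m + 6·c = 60.
(Σr·r = 139, Σr = 27, Σ1 = 6, Σr·q = 300, Σq = 60.)
Determinant 139·6 − 27² = 105.
m = (300·6 − 27·60)/105 = 12/7; c = (139·60 − 27·300)/105 = 16/7.

m = 1.714, c = 2.286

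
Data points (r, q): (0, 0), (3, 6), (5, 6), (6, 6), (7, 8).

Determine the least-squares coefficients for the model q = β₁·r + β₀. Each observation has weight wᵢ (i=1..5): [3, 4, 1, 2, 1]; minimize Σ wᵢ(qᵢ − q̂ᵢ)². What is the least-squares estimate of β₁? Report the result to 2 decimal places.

β₁ = 1.03

Normal-equation sums: Σwᵢ·r·r = 182, Σwᵢ·r = 36, Σwᵢ·1 = 11.
Moment sums: Σwᵢ·r·q = 230, Σwᵢ·q = 50.
So AᵀWA·[β₁, β₀]ᵀ = AᵀWq: [[182, 36]; [36, 11]]·[β₁, β₀]ᵀ = [230, 50]ᵀ.
Determinant 182·11 − 36² = 706.
β₁ = (230·11 − 36·50)/706 = 365/353; β₀ = (182·50 − 36·230)/706 = 410/353.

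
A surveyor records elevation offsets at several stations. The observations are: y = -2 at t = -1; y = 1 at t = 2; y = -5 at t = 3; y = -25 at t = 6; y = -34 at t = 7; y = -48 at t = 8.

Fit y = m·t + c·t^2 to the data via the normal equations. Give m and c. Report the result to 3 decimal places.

Compute the Gram sums: Σt·t = 163, Σt·t^2 = 1105, Σt^2·t^2 = 7891.
For Xᵀy: Σt·y = -783, Σt^2·y = -5681.
So XᵀX·[m, c]ᵀ = Xᵀy: [[163, 1105]; [1105, 7891]]·[m, c]ᵀ = [-783, -5681]ᵀ.
Determinant 163·7891 − 1105² = 65208.
m = ((-783)·7891 − 1105·(-5681))/65208 = 1901/1254; c = (163·(-5681) − 1105·(-783))/65208 = -1169/1254.

m = 1.516, c = -0.932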